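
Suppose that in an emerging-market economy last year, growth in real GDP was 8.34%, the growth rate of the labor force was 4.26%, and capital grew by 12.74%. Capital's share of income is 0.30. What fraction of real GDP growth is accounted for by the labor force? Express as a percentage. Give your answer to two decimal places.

The labor force accounted for 35.76% of growth.

Labor's share = 1 − 0.3 = 0.7.
The labor force contributed 0.7 × 4.26 = 2.982 pp.
Share of growth = 2.982 / 8.34 × 100 = 35.7554%.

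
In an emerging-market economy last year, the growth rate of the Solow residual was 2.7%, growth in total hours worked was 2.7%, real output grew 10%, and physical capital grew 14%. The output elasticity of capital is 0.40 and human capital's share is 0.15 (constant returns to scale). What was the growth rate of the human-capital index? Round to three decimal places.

Labor's share = 1 − 0.4 − 0.15 = 0.45.
gY = gA + 0.4×14 + 0.45×2.7 + 0.15×g.
0.15×g = 10 − 2.7 − 6.815 = 0.485.
g = 0.485 / 0.15 = 3.23333%.

3.233%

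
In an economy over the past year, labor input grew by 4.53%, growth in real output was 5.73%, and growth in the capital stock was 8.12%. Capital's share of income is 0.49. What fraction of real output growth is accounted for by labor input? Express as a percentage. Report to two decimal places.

Labor's share = 1 − 0.49 = 0.51.
Labor input contributed 0.51 × 4.53 = 2.3103 pp.
Share of growth = 2.3103 / 5.73 × 100 = 40.3194%.

40.32%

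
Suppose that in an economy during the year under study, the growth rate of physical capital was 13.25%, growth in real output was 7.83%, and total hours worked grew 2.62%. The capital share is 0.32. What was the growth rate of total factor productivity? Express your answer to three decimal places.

Labor's share = 1 − 0.32 = 0.68.
Physical capital: 0.32 × 13.25 = 4.24 pp.
Total hours worked: 0.68 × 2.62 = 1.7816 pp.
TFP growth = 7.83 − 6.0216 = 1.8084%.

1.808%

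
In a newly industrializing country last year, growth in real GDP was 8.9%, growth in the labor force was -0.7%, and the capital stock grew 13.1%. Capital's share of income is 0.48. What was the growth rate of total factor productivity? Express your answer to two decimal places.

Total factor productivity growth was 2.98%.

Labor's share = 1 − 0.48 = 0.52.
The capital stock: 0.48 × 13.1 = 6.288 pp.
The labor force: 0.52 × (-0.7) = -0.364 pp.
TFP growth = 8.9 − 5.924 = 2.976%.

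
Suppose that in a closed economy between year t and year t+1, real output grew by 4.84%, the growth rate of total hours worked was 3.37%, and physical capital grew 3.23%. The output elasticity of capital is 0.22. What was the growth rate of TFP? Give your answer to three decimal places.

1.501%

Labor's share = 1 − 0.22 = 0.78.
Physical capital: 0.22 × 3.23 = 0.7106 pp.
Total hours worked: 0.78 × 3.37 = 2.6286 pp.
TFP growth = 4.84 − 3.3392 = 1.5008%.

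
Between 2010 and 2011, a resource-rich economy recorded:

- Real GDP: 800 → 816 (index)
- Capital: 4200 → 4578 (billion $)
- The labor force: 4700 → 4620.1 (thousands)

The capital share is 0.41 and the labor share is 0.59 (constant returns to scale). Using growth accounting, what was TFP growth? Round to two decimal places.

Real GDP growth = (816 − 800) / 800 = 2%.
Capital growth = (4578 − 4200) / 4200 = 9%.
The labor force growth = (4620.1 − 4700) / 4700 = -1.7%.
Labor's share = 1 − 0.41 = 0.59.
Capital: 0.41 × 9 = 3.69 pp.
The labor force: 0.59 × (-1.7) = -1.003 pp.
TFP growth = 2 − 2.687 = -0.687%.

-0.69%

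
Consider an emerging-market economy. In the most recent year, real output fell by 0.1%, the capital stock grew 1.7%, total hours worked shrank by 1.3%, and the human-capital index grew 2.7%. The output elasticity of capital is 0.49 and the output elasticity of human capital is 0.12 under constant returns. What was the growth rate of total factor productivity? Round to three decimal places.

Labor's share = 1 − 0.49 − 0.12 = 0.39.
The capital stock: 0.49 × 1.7 = 0.833 pp.
The human-capital index: 0.12 × 2.7 = 0.324 pp.
Total hours worked: 0.39 × (-1.3) = -0.507 pp.
TFP growth = -0.1 − 0.65 = -0.75%.

-0.750%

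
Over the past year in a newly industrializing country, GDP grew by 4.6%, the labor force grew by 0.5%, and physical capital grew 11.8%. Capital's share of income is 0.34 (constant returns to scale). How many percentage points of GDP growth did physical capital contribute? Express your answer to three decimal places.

4.012

Contribution = share × growth = 0.34 × 11.8 = 4.012 pp.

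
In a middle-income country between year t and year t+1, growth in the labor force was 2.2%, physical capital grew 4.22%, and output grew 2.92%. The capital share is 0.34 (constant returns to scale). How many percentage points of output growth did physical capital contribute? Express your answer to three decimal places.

1.435 pp

Contribution = share × growth = 0.34 × 4.22 = 1.4348 pp.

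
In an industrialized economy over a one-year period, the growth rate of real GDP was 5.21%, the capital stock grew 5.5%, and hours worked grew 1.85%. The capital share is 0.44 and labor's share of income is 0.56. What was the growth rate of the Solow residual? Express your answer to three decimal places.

The Solow residual grew 1.754%.

Labor's share = 1 − 0.44 = 0.56.
The capital stock: 0.44 × 5.5 = 2.42 pp.
Hours worked: 0.56 × 1.85 = 1.036 pp.
TFP growth = 5.21 − 3.456 = 1.754%.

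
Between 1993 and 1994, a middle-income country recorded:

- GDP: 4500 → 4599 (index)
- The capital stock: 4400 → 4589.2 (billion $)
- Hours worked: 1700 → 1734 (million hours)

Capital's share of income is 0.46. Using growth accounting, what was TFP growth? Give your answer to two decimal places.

GDP growth = (4599 − 4500) / 4500 = 2.2%.
The capital stock growth = (4589.2 − 4400) / 4400 = 4.3%.
Hours worked growth = (1734 − 1700) / 1700 = 2%.
Labor's share = 1 − 0.46 = 0.54.
The capital stock: 0.46 × 4.3 = 1.978 pp.
Hours worked: 0.54 × 2 = 1.08 pp.
TFP growth = 2.2 − 3.058 = -0.858%.

-0.86%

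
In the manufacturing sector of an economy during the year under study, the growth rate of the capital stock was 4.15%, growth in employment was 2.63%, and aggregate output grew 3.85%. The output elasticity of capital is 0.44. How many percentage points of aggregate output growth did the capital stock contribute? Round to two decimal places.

1.83

Contribution = share × growth = 0.44 × 4.15 = 1.826 pp.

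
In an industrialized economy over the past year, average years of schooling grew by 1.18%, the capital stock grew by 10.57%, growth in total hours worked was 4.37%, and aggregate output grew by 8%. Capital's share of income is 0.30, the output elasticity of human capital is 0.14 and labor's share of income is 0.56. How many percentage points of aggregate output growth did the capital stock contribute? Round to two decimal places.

Contribution = share × growth = 0.3 × 10.57 = 3.171 pp.

3.17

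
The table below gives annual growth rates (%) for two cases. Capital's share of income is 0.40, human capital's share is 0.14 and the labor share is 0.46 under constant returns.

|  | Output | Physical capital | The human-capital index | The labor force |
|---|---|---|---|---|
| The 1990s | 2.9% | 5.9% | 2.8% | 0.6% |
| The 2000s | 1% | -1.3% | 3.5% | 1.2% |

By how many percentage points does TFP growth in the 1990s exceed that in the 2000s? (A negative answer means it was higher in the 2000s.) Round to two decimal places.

-0.61 percentage points

Labor's share = 1 − 0.4 − 0.14 = 0.46.
The 1990s: TFP = 2.9 − 2.36 − 0.392 − 0.276 = -0.128%.
The 2000s: TFP = 1 + 0.52 − 0.49 − 0.552 = 0.478%.
Difference = -0.128 − (0.478) = -0.606 pp.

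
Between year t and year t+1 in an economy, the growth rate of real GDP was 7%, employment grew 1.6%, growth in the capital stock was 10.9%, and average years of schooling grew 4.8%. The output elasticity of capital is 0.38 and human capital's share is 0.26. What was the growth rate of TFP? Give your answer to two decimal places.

Labor's share = 1 − 0.38 − 0.26 = 0.36.
The capital stock: 0.38 × 10.9 = 4.142 pp.
Average years of schooling: 0.26 × 4.8 = 1.248 pp.
Employment: 0.36 × 1.6 = 0.576 pp.
TFP growth = 7 − 5.966 = 1.034%.

1.03%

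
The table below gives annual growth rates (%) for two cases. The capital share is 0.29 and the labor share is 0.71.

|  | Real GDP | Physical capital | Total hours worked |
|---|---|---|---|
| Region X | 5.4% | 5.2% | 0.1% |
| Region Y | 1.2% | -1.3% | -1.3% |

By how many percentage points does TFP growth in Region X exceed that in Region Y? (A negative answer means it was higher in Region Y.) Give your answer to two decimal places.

Labor's share = 1 − 0.29 = 0.71.
Region X: TFP = 5.4 − 1.508 − 0.071 = 3.821%.
Region Y: TFP = 1.2 + 0.377 + 0.923 = 2.5%.
Difference = 3.821 − (2.5) = 1.321 pp.

1.32 percentage points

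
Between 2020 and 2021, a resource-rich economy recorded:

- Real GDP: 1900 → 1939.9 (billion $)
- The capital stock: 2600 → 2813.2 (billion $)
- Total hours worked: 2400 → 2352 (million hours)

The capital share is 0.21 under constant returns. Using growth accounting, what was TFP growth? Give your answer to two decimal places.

Real GDP growth = (1939.9 − 1900) / 1900 = 2.1%.
The capital stock growth = (2813.2 − 2600) / 2600 = 8.2%.
Total hours worked growth = (2352 − 2400) / 2400 = -2%.
Labor's share = 1 − 0.21 = 0.79.
The capital stock: 0.21 × 8.2 = 1.722 pp.
Total hours worked: 0.79 × (-2) = -1.58 pp.
TFP growth = 2.1 − 0.142 = 1.958%.

TFP growth was 1.96%.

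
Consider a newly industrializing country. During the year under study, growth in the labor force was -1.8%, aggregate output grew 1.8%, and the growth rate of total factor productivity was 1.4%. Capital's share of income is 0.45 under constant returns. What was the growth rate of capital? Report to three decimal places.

Labor's share = 1 − 0.45 = 0.55.
gY = gA + 0.55×(-1.8) + 0.45×g.
0.45×g = 1.8 − 1.4 + 0.99 = 1.39.
g = 1.39 / 0.45 = 3.08889%.

3.089%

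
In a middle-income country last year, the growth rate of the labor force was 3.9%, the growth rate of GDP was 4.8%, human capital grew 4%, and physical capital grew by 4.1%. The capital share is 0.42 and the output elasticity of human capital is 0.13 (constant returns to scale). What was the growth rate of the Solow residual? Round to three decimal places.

Labor's share = 1 − 0.42 − 0.13 = 0.45.
Physical capital: 0.42 × 4.1 = 1.722 pp.
Human capital: 0.13 × 4 = 0.52 pp.
The labor force: 0.45 × 3.9 = 1.755 pp.
TFP growth = 4.8 − 3.997 = 0.803%.

The Solow residual grew 0.803%.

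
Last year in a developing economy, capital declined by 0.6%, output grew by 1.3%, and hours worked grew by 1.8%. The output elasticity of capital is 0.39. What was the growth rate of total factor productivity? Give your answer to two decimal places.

0.44%

Labor's share = 1 − 0.39 = 0.61.
Capital: 0.39 × (-0.6) = -0.234 pp.
Hours worked: 0.61 × 1.8 = 1.098 pp.
TFP growth = 1.3 − 0.864 = 0.436%.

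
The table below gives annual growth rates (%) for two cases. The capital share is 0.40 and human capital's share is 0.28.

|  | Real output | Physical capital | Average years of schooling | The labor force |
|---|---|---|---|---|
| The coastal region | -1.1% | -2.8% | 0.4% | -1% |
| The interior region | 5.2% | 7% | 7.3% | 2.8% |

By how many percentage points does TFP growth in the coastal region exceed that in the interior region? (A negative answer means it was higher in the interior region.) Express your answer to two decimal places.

Labor's share = 1 − 0.4 − 0.28 = 0.32.
The coastal region: TFP = -1.1 + 1.12 − 0.112 + 0.32 = 0.228%.
The interior region: TFP = 5.2 − 2.8 − 2.044 − 0.896 = -0.54%.
Difference = 0.228 − (-0.54) = 0.768 pp.

0.77 percentage points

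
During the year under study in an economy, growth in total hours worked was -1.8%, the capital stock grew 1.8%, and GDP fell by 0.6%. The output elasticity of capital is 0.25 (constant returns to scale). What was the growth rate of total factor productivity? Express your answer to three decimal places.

0.300%

Labor's share = 1 − 0.25 = 0.75.
The capital stock: 0.25 × 1.8 = 0.45 pp.
Total hours worked: 0.75 × (-1.8) = -1.35 pp.
TFP growth = -0.6 + 0.9 = 0.3%.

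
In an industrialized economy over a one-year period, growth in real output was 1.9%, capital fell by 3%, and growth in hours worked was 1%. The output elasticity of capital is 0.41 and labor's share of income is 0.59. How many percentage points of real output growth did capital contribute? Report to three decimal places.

Contribution = share × growth = 0.41 × (-3) = -1.23 pp.

-1.230 percentage points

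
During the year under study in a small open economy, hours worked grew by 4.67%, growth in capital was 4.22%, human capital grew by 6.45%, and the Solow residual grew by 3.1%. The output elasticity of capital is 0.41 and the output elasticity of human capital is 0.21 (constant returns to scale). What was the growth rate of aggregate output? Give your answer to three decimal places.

Labor's share = 1 − 0.41 − 0.21 = 0.38.
Capital: 0.41 × 4.22 = 1.7302 pp.
Human capital: 0.21 × 6.45 = 1.3545 pp.
Hours worked: 0.38 × 4.67 = 1.7746 pp.
Output growth = 3.1 + 4.8593 = 7.9593%.

Aggregate output growth was 7.959%.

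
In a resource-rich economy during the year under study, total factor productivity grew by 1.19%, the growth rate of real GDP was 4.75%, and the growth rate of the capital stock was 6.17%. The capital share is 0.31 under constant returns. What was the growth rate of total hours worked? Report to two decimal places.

2.39%

Labor's share = 1 − 0.31 = 0.69.
gY = gA + 0.31×6.17 + 0.69×g.
0.69×g = 4.75 − 1.19 − 1.9127 = 1.6473.
g = 1.6473 / 0.69 = 2.3874%.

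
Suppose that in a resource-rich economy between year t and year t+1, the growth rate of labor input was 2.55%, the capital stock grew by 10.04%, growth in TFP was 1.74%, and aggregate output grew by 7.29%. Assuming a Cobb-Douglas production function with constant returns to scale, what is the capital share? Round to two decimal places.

The capital share is 0.40.

gY = gA + α·gK + (1−α)·gL, so gY − gA − gL = α(gK − gL).
7.29 − 1.74 − 2.55 = α × (10.04 − 2.55).
3 = 7.49 α, so α = 0.4005.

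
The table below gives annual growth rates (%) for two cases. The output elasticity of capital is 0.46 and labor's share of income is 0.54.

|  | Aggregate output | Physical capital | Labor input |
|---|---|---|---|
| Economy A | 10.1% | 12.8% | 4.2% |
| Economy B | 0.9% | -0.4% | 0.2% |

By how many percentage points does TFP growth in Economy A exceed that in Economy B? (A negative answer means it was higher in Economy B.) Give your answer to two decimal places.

0.97 percentage points

Labor's share = 1 − 0.46 = 0.54.
Economy A: TFP = 10.1 − 5.888 − 2.268 = 1.944%.
Economy B: TFP = 0.9 + 0.184 − 0.108 = 0.976%.
Difference = 1.944 − (0.976) = 0.968 pp.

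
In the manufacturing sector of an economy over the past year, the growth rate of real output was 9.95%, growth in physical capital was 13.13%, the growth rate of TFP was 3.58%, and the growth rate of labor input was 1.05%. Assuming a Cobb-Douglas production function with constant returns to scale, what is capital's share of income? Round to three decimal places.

gY = gA + α·gK + (1−α)·gL, so gY − gA − gL = α(gK − gL).
9.95 − 3.58 − 1.05 = α × (13.13 − 1.05).
5.32 = 12.08 α, so α = 0.4404.

Capital's share of income is 0.440.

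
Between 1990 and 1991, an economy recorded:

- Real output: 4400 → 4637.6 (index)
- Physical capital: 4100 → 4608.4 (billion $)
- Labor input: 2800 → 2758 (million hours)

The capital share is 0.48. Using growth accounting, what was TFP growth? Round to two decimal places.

Real output growth = (4637.6 − 4400) / 4400 = 5.4%.
Physical capital growth = (4608.4 − 4100) / 4100 = 12.4%.
Labor input growth = (2758 − 2800) / 2800 = -1.5%.
Labor's share = 1 − 0.48 = 0.52.
Physical capital: 0.48 × 12.4 = 5.952 pp.
Labor input: 0.52 × (-1.5) = -0.78 pp.
TFP growth = 5.4 − 5.172 = 0.228%.

0.23%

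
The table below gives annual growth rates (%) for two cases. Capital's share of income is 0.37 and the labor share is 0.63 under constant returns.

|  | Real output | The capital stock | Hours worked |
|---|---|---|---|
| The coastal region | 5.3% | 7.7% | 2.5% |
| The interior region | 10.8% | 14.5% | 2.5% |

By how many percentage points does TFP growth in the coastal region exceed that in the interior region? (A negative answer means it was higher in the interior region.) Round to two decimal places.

-2.98 percentage points

Labor's share = 1 − 0.37 = 0.63.
The coastal region: TFP = 5.3 − 2.849 − 1.575 = 0.876%.
The interior region: TFP = 10.8 − 5.365 − 1.575 = 3.86%.
Difference = 0.876 − (3.86) = -2.984 pp.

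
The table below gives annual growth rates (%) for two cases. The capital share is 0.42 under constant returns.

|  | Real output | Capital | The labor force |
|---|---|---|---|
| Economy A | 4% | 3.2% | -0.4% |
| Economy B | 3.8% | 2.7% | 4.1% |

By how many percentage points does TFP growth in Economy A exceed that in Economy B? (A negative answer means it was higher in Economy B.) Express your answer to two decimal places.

Labor's share = 1 − 0.42 = 0.58.
Economy A: TFP = 4 − 1.344 + 0.232 = 2.888%.
Economy B: TFP = 3.8 − 1.134 − 2.378 = 0.288%.
Difference = 2.888 − (0.288) = 2.6 pp.

2.60 percentage points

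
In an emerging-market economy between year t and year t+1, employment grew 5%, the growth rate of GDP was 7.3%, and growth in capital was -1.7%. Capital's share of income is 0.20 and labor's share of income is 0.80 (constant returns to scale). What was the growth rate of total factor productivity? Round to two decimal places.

Total factor productivity grew 3.64%.

Labor's share = 1 − 0.2 = 0.8.
Capital: 0.2 × (-1.7) = -0.34 pp.
Employment: 0.8 × 5 = 4 pp.
TFP growth = 7.3 − 3.66 = 3.64%.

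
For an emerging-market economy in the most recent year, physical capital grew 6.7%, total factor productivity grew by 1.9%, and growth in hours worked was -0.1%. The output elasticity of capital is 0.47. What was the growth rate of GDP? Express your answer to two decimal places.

GDP growth was 5.00%.

Labor's share = 1 − 0.47 = 0.53.
Physical capital: 0.47 × 6.7 = 3.149 pp.
Hours worked: 0.53 × (-0.1) = -0.053 pp.
Output growth = 1.9 + 3.096 = 4.996%.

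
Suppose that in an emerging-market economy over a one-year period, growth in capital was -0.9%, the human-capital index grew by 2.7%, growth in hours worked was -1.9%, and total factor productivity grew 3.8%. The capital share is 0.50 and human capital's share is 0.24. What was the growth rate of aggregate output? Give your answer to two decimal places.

Labor's share = 1 − 0.5 − 0.24 = 0.26.
Capital: 0.5 × (-0.9) = -0.45 pp.
The human-capital index: 0.24 × 2.7 = 0.648 pp.
Hours worked: 0.26 × (-1.9) = -0.494 pp.
Output growth = 3.8 + (-0.296) = 3.504%.

3.50%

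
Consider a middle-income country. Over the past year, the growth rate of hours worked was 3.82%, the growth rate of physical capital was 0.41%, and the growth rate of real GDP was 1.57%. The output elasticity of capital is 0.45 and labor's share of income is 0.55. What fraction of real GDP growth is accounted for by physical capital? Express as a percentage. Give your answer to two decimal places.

Physical capital contributed 0.45 × 0.41 = 0.1845 pp.
Share of growth = 0.1845 / 1.57 × 100 = 11.7516%.

Physical capital accounted for 11.75% of growth.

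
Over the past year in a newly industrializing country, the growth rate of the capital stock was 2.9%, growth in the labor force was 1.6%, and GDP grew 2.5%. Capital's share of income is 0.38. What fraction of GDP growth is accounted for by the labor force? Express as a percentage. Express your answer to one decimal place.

The labor force accounted for 39.7% of growth.

Labor's share = 1 − 0.38 = 0.62.
The labor force contributed 0.62 × 1.6 = 0.992 pp.
Share of growth = 0.992 / 2.5 × 100 = 39.68%.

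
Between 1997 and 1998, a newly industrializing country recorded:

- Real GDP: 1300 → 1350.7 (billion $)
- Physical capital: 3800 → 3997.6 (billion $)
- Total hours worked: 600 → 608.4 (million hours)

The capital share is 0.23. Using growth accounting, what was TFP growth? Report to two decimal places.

Real GDP growth = (1350.7 − 1300) / 1300 = 3.9%.
Physical capital growth = (3997.6 − 3800) / 3800 = 5.2%.
Total hours worked growth = (608.4 − 600) / 600 = 1.4%.
Labor's share = 1 − 0.23 = 0.77.
Physical capital: 0.23 × 5.2 = 1.196 pp.
Total hours worked: 0.77 × 1.4 = 1.078 pp.
TFP growth = 3.9 − 2.274 = 1.626%.

TFP grew 1.63%.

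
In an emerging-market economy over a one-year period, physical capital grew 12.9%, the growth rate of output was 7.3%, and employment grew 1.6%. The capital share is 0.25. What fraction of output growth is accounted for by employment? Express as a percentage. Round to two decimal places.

16.44%

Labor's share = 1 − 0.25 = 0.75.
Employment contributed 0.75 × 1.6 = 1.2 pp.
Share of growth = 1.2 / 7.3 × 100 = 16.4384%.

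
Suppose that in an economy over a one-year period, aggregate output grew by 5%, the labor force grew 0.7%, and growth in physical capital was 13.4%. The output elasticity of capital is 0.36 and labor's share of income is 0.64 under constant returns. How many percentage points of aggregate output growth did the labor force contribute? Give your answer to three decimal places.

Labor's share = 1 − 0.36 = 0.64.
Contribution = share × growth = 0.64 × 0.7 = 0.448 pp.

0.448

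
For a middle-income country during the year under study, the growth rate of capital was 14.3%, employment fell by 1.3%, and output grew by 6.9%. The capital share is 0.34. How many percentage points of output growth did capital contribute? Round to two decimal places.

4.86 percentage points

Contribution = share × growth = 0.34 × 14.3 = 4.862 pp.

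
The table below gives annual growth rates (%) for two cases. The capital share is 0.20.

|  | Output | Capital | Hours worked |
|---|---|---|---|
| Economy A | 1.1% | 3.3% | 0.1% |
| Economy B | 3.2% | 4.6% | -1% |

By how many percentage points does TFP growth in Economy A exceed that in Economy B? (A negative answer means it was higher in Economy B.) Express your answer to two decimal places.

-2.72 percentage points

Labor's share = 1 − 0.2 = 0.8.
Economy A: TFP = 1.1 − 0.66 − 0.08 = 0.36%.
Economy B: TFP = 3.2 − 0.92 + 0.8 = 3.08%.
Difference = 0.36 − (3.08) = -2.72 pp.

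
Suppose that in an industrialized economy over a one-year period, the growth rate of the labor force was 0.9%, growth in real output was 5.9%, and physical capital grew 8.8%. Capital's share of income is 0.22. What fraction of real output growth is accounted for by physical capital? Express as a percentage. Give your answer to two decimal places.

32.81%

Physical capital contributed 0.22 × 8.8 = 1.936 pp.
Share of growth = 1.936 / 5.9 × 100 = 32.8136%.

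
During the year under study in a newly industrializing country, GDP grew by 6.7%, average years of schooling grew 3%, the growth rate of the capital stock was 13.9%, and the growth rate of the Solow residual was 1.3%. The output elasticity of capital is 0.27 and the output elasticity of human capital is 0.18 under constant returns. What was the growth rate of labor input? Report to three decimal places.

Labor's share = 1 − 0.27 − 0.18 = 0.55.
gY = gA + 0.27×13.9 + 0.18×3 + 0.55×g.
0.55×g = 6.7 − 1.3 − 4.293 = 1.107.
g = 1.107 / 0.55 = 2.01273%.

Labor input grew 2.013%.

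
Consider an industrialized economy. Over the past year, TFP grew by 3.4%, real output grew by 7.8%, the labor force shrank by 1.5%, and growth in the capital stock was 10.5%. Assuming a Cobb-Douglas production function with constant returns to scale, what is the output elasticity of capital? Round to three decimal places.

gY = gA + α·gK + (1−α)·gL, so gY − gA − gL = α(gK − gL).
7.8 − 3.4 + 1.5 = α × (10.5 − (-1.5)).
5.9 = 12 α, so α = 0.49167.

α = 0.492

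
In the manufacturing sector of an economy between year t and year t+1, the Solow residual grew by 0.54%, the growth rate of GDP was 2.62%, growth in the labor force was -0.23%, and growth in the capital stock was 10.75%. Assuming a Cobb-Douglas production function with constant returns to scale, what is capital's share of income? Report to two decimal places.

Capital's share of income is 0.21.

gY = gA + α·gK + (1−α)·gL, so gY − gA − gL = α(gK − gL).
2.62 − 0.54 + 0.23 = α × (10.75 − (-0.23)).
2.31 = 10.98 α, so α = 0.2104.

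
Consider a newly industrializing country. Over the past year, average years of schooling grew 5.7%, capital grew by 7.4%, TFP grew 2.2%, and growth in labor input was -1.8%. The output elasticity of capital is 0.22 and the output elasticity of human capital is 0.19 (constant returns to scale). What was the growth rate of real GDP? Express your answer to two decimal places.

Labor's share = 1 − 0.22 − 0.19 = 0.59.
Capital: 0.22 × 7.4 = 1.628 pp.
Average years of schooling: 0.19 × 5.7 = 1.083 pp.
Labor input: 0.59 × (-1.8) = -1.062 pp.
Output growth = 2.2 + 1.649 = 3.849%.

3.85%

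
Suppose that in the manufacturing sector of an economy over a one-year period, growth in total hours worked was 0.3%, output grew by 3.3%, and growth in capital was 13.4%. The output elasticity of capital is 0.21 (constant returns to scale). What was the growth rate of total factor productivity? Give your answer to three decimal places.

Labor's share = 1 − 0.21 = 0.79.
Capital: 0.21 × 13.4 = 2.814 pp.
Total hours worked: 0.79 × 0.3 = 0.237 pp.
TFP growth = 3.3 − 3.051 = 0.249%.

0.249%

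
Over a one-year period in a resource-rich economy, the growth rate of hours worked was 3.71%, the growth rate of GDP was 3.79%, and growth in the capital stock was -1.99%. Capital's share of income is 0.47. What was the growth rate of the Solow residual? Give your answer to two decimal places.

Labor's share = 1 − 0.47 = 0.53.
The capital stock: 0.47 × (-1.99) = -0.9353 pp.
Hours worked: 0.53 × 3.71 = 1.9663 pp.
TFP growth = 3.79 − 1.031 = 2.759%.

The Solow residual growth was 2.76%.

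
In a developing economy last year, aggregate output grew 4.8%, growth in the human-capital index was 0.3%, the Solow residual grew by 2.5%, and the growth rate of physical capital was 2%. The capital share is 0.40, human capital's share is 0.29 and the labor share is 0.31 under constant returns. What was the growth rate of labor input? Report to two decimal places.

Labor input grew 4.56%.

Labor's share = 1 − 0.4 − 0.29 = 0.31.
gY = gA + 0.4×2 + 0.29×0.3 + 0.31×g.
0.31×g = 4.8 − 2.5 − 0.887 = 1.413.
g = 1.413 / 0.31 = 4.5581%.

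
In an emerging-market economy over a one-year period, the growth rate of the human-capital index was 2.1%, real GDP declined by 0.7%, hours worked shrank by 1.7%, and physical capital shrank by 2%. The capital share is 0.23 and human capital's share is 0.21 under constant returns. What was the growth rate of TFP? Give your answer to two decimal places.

0.27%

Labor's share = 1 − 0.23 − 0.21 = 0.56.
Physical capital: 0.23 × (-2) = -0.46 pp.
The human-capital index: 0.21 × 2.1 = 0.441 pp.
Hours worked: 0.56 × (-1.7) = -0.952 pp.
TFP growth = -0.7 + 0.971 = 0.271%.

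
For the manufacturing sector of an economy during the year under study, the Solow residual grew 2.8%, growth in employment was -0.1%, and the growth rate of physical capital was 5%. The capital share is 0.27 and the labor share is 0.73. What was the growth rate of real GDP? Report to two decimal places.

Labor's share = 1 − 0.27 = 0.73.
Physical capital: 0.27 × 5 = 1.35 pp.
Employment: 0.73 × (-0.1) = -0.073 pp.
Output growth = 2.8 + 1.277 = 4.077%.

4.08%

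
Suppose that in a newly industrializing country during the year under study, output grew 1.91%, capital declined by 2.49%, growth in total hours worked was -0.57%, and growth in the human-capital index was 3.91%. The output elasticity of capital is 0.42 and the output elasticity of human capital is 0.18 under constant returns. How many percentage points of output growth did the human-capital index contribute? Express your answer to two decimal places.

Contribution = share × growth = 0.18 × 3.91 = 0.7038 pp.

0.70 pp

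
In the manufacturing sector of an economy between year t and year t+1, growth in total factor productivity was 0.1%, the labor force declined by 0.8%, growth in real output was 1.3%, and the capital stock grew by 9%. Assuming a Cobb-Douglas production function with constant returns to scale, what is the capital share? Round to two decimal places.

gY = gA + α·gK + (1−α)·gL, so gY − gA − gL = α(gK − gL).
1.3 − 0.1 + 0.8 = α × (9 − (-0.8)).
2 = 9.8 α, so α = 0.2041.

α = 0.20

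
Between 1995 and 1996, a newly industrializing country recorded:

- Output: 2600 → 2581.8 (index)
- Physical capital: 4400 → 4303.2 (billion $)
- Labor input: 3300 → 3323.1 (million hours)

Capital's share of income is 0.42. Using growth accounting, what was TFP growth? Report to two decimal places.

Output growth = (2581.8 − 2600) / 2600 = -0.7%.
Physical capital growth = (4303.2 − 4400) / 4400 = -2.2%.
Labor input growth = (3323.1 − 3300) / 3300 = 0.7%.
Labor's share = 1 − 0.42 = 0.58.
Physical capital: 0.42 × (-2.2) = -0.924 pp.
Labor input: 0.58 × 0.7 = 0.406 pp.
TFP growth = -0.7 + 0.518 = -0.182%.

-0.18%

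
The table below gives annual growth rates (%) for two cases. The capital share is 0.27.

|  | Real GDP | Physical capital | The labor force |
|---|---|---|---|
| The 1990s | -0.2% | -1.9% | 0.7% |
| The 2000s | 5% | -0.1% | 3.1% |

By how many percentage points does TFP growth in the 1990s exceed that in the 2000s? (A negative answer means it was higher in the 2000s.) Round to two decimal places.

-2.96 percentage points

Labor's share = 1 − 0.27 = 0.73.
The 1990s: TFP = -0.2 + 0.513 − 0.511 = -0.198%.
The 2000s: TFP = 5 + 0.027 − 2.263 = 2.764%.
Difference = -0.198 − (2.764) = -2.962 pp.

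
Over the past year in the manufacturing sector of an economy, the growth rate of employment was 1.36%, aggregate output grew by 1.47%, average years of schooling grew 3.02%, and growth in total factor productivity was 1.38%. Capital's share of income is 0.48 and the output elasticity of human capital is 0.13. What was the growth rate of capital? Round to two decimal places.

-1.74%

Labor's share = 1 − 0.48 − 0.13 = 0.39.
gY = gA + 0.13×3.02 + 0.39×1.36 + 0.48×g.
0.48×g = 1.47 − 1.38 − 0.923 = -0.833.
g = -0.833 / 0.48 = -1.7354%.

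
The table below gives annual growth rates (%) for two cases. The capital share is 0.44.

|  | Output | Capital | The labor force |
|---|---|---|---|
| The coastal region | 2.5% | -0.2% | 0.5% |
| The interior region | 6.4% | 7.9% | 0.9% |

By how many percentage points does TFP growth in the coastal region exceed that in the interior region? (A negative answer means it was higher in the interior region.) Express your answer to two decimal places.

Labor's share = 1 − 0.44 = 0.56.
The coastal region: TFP = 2.5 + 0.088 − 0.28 = 2.308%.
The interior region: TFP = 6.4 − 3.476 − 0.504 = 2.42%.
Difference = 2.308 − (2.42) = -0.112 pp.

-0.11 percentage points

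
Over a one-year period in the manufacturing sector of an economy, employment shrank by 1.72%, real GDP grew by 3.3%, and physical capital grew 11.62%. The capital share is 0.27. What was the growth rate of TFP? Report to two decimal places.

Labor's share = 1 − 0.27 = 0.73.
Physical capital: 0.27 × 11.62 = 3.1374 pp.
Employment: 0.73 × (-1.72) = -1.2556 pp.
TFP growth = 3.3 − 1.8818 = 1.4182%.

TFP growth was 1.42%.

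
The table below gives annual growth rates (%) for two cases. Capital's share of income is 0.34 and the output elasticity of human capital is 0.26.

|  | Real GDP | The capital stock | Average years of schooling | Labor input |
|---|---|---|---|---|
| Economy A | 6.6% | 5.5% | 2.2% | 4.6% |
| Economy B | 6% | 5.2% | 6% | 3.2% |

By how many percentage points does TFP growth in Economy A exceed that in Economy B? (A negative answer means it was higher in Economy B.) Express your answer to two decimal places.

0.93 percentage points

Labor's share = 1 − 0.34 − 0.26 = 0.4.
Economy A: TFP = 6.6 − 1.87 − 0.572 − 1.84 = 2.318%.
Economy B: TFP = 6 − 1.768 − 1.56 − 1.28 = 1.392%.
Difference = 2.318 − (1.392) = 0.926 pp.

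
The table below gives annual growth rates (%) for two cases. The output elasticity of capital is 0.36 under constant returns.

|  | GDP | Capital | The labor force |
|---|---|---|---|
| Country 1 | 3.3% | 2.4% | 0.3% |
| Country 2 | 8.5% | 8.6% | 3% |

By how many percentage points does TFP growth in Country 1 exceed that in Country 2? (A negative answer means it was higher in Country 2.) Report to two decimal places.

-1.24 percentage points

Labor's share = 1 − 0.36 = 0.64.
Country 1: TFP = 3.3 − 0.864 − 0.192 = 2.244%.
Country 2: TFP = 8.5 − 3.096 − 1.92 = 3.484%.
Difference = 2.244 − (3.484) = -1.24 pp.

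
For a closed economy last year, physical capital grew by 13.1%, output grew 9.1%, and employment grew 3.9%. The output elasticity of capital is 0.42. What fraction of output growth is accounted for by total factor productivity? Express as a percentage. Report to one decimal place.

14.7%

Labor's share = 1 − 0.42 = 0.58.
Physical capital: 0.42 × 13.1 = 5.502 pp.
Employment: 0.58 × 3.9 = 2.262 pp.
TFP growth = 9.1 − 7.764 = 1.336%.
TFP share of growth = 1.336 / 9.1 × 100 = 14.681%.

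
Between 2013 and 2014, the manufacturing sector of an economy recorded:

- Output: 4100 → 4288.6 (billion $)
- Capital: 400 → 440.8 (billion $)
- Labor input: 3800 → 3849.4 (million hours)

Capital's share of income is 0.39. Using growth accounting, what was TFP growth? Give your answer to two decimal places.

Output growth = (4288.6 − 4100) / 4100 = 4.6%.
Capital growth = (440.8 − 400) / 400 = 10.2%.
Labor input growth = (3849.4 − 3800) / 3800 = 1.3%.
Labor's share = 1 − 0.39 = 0.61.
Capital: 0.39 × 10.2 = 3.978 pp.
Labor input: 0.61 × 1.3 = 0.793 pp.
TFP growth = 4.6 − 4.771 = -0.171%.

-0.17%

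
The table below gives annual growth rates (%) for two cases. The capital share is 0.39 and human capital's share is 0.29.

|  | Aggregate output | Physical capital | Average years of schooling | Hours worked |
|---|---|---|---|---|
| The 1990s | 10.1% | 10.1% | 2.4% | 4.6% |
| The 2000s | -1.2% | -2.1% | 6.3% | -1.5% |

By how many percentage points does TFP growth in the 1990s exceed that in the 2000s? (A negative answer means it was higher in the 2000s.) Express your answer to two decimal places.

5.72 percentage points

Labor's share = 1 − 0.39 − 0.29 = 0.32.
The 1990s: TFP = 10.1 − 3.939 − 0.696 − 1.472 = 3.993%.
The 2000s: TFP = -1.2 + 0.819 − 1.827 + 0.48 = -1.728%.
Difference = 3.993 − (-1.728) = 5.721 pp.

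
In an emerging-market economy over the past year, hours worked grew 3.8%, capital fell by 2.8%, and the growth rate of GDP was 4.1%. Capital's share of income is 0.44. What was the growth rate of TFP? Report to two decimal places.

Labor's share = 1 − 0.44 = 0.56.
Capital: 0.44 × (-2.8) = -1.232 pp.
Hours worked: 0.56 × 3.8 = 2.128 pp.
TFP growth = 4.1 − 0.896 = 3.204%.

3.20%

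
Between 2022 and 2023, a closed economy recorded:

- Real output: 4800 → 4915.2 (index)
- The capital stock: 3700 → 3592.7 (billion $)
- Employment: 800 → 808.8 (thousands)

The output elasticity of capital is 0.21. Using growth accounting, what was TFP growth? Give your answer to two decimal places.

Real output growth = (4915.2 − 4800) / 4800 = 2.4%.
The capital stock growth = (3592.7 − 3700) / 3700 = -2.9%.
Employment growth = (808.8 − 800) / 800 = 1.1%.
Labor's share = 1 − 0.21 = 0.79.
The capital stock: 0.21 × (-2.9) = -0.609 pp.
Employment: 0.79 × 1.1 = 0.869 pp.
TFP growth = 2.4 − 0.26 = 2.14%.

TFP grew 2.14%.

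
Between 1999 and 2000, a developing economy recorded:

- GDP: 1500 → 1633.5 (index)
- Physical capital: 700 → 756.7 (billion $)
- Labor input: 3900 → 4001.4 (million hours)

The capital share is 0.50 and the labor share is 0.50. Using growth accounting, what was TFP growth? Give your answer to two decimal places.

GDP growth = (1633.5 − 1500) / 1500 = 8.9%.
Physical capital growth = (756.7 − 700) / 700 = 8.1%.
Labor input growth = (4001.4 − 3900) / 3900 = 2.6%.
Labor's share = 1 − 0.5 = 0.5.
Physical capital: 0.5 × 8.1 = 4.05 pp.
Labor input: 0.5 × 2.6 = 1.3 pp.
TFP growth = 8.9 − 5.35 = 3.55%.

3.55%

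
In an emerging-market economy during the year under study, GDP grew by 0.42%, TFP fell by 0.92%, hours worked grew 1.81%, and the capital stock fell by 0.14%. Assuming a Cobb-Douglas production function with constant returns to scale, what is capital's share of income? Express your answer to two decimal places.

gY = gA + α·gK + (1−α)·gL, so gY − gA − gL = α(gK − gL).
0.42 + 0.92 − 1.81 = α × (-0.14 − 1.81).
-0.47 = -1.95 α, so α = 0.241.

Capital's share of income is 0.24.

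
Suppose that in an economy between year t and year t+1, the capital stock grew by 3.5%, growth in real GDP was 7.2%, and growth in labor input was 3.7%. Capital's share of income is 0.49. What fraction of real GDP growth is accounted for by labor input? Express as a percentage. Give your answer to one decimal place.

26.2%

Labor's share = 1 − 0.49 = 0.51.
Labor input contributed 0.51 × 3.7 = 1.887 pp.
Share of growth = 1.887 / 7.2 × 100 = 26.208%.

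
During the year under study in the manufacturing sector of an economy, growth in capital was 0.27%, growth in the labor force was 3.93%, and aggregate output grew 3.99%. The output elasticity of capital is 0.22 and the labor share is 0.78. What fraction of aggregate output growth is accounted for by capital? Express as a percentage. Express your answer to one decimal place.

Capital contributed 0.22 × 0.27 = 0.0594 pp.
Share of growth = 0.0594 / 3.99 × 100 = 1.489%.

Capital accounted for 1.5% of growth.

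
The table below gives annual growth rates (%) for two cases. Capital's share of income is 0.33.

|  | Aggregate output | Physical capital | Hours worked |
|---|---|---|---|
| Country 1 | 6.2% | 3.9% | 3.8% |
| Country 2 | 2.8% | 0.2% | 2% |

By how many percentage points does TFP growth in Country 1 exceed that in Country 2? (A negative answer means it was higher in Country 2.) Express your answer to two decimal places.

Labor's share = 1 − 0.33 = 0.67.
Country 1: TFP = 6.2 − 1.287 − 2.546 = 2.367%.
Country 2: TFP = 2.8 − 0.066 − 1.34 = 1.394%.
Difference = 2.367 − (1.394) = 0.973 pp.

0.97 percentage points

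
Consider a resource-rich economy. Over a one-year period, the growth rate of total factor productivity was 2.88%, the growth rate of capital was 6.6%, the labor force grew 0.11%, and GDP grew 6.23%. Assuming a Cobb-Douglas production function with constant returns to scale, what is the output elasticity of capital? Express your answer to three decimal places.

gY = gA + α·gK + (1−α)·gL, so gY − gA − gL = α(gK − gL).
6.23 − 2.88 − 0.11 = α × (6.6 − 0.11).
3.24 = 6.49 α, so α = 0.49923.

The output elasticity of capital is 0.499.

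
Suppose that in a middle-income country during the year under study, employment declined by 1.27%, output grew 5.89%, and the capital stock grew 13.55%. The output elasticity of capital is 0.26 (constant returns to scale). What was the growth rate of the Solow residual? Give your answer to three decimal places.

Labor's share = 1 − 0.26 = 0.74.
The capital stock: 0.26 × 13.55 = 3.523 pp.
Employment: 0.74 × (-1.27) = -0.9398 pp.
TFP growth = 5.89 − 2.5832 = 3.3068%.

3.307%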